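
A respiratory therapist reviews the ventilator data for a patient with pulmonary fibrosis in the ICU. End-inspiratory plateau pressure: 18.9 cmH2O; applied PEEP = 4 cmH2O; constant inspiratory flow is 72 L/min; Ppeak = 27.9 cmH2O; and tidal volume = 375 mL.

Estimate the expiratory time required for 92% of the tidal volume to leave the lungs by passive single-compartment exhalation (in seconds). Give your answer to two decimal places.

Flow: 72 L/min ÷ 60 = 1.2 L/s.
R = (PIP − Pplat)/V̇ = (27.9 − 18.9) / 1.2 = 9.0/1.2 = 7.5 cmH2O·s/L.
C = Vt/(Pplat − PEEP) = 375.0 / (18.9 − 4) = 375.0/14.9 = 25.168 mL/cmH2O.
τ = R × C = 7.5 × 0.02517 L/cmH2O = 0.1888 s.
t = −τ·ln(1 − 0.92) = −0.1888·ln(0.08) = 0.4769 s.

0.48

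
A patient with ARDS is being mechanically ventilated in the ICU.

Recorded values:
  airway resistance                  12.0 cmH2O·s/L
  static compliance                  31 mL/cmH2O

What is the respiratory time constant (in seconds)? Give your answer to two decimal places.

0.37

τ = R × C = 12.0 × 31 mL/cmH2O = 12.0 × 0.031 L/cmH2O = 0.372 s.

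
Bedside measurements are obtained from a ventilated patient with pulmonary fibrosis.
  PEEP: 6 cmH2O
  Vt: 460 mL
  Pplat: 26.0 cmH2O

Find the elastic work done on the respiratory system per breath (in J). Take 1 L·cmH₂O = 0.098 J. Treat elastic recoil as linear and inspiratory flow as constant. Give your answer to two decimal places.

0.45

Elastic work ≈ ½ × (Pplat − PEEP) × Vt = 0.5 × (26.0 − 6) × 0.460 L = 0.5 × 20.0 × 0.460 = 4.6 L·cmH2O.
× 0.098 J/(L·cmH2O) → 0.4508 J.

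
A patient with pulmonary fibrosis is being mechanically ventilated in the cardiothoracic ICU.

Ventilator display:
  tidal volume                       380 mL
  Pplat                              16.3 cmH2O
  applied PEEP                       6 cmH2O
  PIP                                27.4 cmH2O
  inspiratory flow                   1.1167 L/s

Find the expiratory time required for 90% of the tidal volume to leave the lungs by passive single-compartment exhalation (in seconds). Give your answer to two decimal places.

R = (PIP − Pplat)/V̇ = (27.4 − 16.3) / 1.1167 = 11.1/1.1167 = 9.94 cmH2O·s/L.
C = Vt/(Pplat − PEEP) = 380.0 / (16.3 − 6) = 380.0/10.3 = 36.893 mL/cmH2O.
τ = R × C = 9.94 × 0.03689 L/cmH2O = 0.3667 s.
t = −τ·ln(1 − 0.90) = −0.3667·ln(0.1) = 0.8444 s.

0.84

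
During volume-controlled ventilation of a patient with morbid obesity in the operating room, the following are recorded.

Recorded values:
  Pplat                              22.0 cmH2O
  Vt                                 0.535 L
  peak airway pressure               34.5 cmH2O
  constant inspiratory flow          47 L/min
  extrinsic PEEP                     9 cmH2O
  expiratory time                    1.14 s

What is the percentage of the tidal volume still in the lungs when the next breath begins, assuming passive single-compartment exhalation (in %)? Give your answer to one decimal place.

17.6

Flow: 47 L/min ÷ 60 = 0.7833 L/s.
R = (PIP − Pplat)/V̇ = (34.5 − 22.0) / 0.7833 = 12.5/0.7833 = 15.958 cmH2O·s/L.
C = Vt/(Pplat − PEEP) = 535.0 / (22.0 − 9) = 535.0/13.0 = 41.154 mL/cmH2O.
τ = R × C = 15.958 × 0.04115 L/cmH2O = 0.6567 s.
Fraction remaining at end-expiration = e^(−Te/τ) = e^(−1.14/0.6567) = 0.1762 → 17.62%.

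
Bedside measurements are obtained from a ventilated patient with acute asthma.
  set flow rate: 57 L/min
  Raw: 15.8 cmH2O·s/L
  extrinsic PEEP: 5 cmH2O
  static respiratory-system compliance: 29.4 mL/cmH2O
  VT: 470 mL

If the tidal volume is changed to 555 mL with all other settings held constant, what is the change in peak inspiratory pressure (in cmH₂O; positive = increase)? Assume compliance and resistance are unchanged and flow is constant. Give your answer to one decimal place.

PIP = Vt/C + R·V̇ + PEEP (constant-flow equation of motion).
Only the elastic term changes: ΔPIP = ΔVt / C = (555 − 470) / 29.4 = 2.891 cmH2O.

2.9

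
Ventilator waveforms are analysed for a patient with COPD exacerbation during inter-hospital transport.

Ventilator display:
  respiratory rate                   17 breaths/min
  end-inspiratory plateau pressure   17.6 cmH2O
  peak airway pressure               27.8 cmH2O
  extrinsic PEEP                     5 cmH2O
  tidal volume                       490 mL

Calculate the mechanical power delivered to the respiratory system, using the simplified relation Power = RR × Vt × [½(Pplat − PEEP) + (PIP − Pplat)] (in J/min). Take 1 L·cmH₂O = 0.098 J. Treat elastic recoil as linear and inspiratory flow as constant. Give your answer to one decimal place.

13.5

Per-breath work = Vt × [½(Pplat−PEEP) + (PIP−Pplat)] = 0.490 × [0.5×12.6 + 10.2] = 0.490 × 16.5 = 8.085 L·cmH2O.
Power = 17 × 8.085 = 137.45 L·cmH2O/min.
× 0.098 J/(L·cmH2O) → 13.47 J/min.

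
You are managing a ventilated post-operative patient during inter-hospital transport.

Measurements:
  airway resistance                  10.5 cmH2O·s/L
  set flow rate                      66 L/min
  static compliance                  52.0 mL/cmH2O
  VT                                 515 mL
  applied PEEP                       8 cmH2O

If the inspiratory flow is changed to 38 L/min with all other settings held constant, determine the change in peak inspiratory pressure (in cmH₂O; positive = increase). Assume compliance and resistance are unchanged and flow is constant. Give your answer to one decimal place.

-4.9

Flow: 66 L/min ÷ 60 = 1.1 L/s.
New flow: 38 L/min ÷ 60 = 0.6333 L/s.
PIP = Vt/C + R·V̇ + PEEP (constant-flow equation of motion).
Only the resistive term changes: ΔPIP = R × ΔV̇ = 10.5 × (0.6333 − 1.1) = 10.5 × -0.4667 = -4.9 cmH2O.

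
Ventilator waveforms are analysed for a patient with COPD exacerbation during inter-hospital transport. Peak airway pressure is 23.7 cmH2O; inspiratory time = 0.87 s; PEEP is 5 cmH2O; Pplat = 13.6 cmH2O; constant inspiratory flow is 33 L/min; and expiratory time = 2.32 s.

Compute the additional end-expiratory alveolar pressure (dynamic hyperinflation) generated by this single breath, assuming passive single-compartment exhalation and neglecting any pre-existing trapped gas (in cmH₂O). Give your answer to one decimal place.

0.9

Flow: 33 L/min ÷ 60 = 0.55 L/s.
Vt = flow × Ti = 0.55 L/s × 0.87 s × 1000 mL/L = 478.5 mL.
R = (PIP − Pplat)/V̇ = (23.7 − 13.6) / 0.55 = 10.1/0.55 = 18.364 cmH2O·s/L.
C = Vt/(Pplat − PEEP) = 478.5 / (13.6 − 5) = 478.5/8.6 = 55.64 mL/cmH2O.
τ = R × C = 18.364 × 0.05564 L/cmH2O = 1.022 s.
Fraction remaining = e^(−Te/τ) = e^(−2.32/1.022) = 0.1033; trapped volume = 478.5 × 0.1033 = 49.429 mL.
Additional alveolar pressure from trapping ≈ V_trapped / C = 49.429 / 55.64 = 0.8884 cmH2O.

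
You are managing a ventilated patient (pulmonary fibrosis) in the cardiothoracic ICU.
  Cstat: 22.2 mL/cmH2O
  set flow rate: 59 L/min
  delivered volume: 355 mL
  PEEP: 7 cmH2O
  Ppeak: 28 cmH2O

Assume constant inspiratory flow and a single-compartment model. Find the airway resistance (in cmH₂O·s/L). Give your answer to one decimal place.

5.1

Flow: 59 L/min ÷ 60 = 0.9833 L/s.
Equation of motion (constant flow): PIP = Vt/C + R·V̇ + PEEP.
R·V̇ = PIP − Vt/C − PEEP = 28 − 355/22.2 − 7 = 28 − 15.991 − 7 = 5.009 cmH2O.
R = 5.009 / 0.9833 = 5.094 cmH2O·s/L.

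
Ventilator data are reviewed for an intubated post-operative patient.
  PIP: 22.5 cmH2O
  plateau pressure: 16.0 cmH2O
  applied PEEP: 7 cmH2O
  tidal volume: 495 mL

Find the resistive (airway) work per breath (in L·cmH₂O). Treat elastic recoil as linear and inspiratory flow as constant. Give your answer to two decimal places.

3.22

With constant inspiratory flow the resistive pressure is constant at PIP − Pplat = 22.5 − 16.0 = 6.5 cmH2O, so resistive work = 6.5 × 0.495 = 3.218 L·cmH2O.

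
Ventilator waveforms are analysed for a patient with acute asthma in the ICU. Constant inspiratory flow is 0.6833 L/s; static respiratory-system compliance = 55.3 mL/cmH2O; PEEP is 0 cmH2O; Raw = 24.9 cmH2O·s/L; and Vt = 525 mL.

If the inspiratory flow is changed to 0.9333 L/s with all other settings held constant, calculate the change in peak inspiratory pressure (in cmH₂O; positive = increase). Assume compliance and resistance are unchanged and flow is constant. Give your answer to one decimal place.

PIP = Vt/C + R·V̇ + PEEP (constant-flow equation of motion).
Only the resistive term changes: ΔPIP = R × ΔV̇ = 24.9 × (0.9333 − 0.6833) = 24.9 × 0.25 = 6.225 cmH2O.

6.2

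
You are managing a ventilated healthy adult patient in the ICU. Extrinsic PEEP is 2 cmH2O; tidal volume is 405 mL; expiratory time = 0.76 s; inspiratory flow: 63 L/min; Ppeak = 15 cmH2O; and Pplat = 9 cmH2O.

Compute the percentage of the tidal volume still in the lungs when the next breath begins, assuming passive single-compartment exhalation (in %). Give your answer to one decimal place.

Flow: 63 L/min ÷ 60 = 1.05 L/s.
R = (PIP − Pplat)/V̇ = (15 − 9) / 1.05 = 6.0/1.05 = 5.714 cmH2O·s/L.
C = Vt/(Pplat − PEEP) = 405.0 / (9 − 2) = 405.0/7.0 = 57.857 mL/cmH2O.
τ = R × C = 5.714 × 0.05786 L/cmH2O = 0.3306 s.
Fraction remaining at end-expiration = e^(−Te/τ) = e^(−0.76/0.3306) = 0.1004 → 10.04%.

10.0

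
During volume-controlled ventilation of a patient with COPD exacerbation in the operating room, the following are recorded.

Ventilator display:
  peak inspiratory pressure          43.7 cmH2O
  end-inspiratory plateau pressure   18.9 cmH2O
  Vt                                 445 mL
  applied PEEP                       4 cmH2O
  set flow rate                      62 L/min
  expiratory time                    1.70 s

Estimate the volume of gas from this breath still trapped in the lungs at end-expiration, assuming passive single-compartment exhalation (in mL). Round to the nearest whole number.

Flow: 62 L/min ÷ 60 = 1.0333 L/s.
R = (PIP − Pplat)/V̇ = (43.7 − 18.9) / 1.0333 = 24.8/1.0333 = 24.001 cmH2O·s/L.
C = Vt/(Pplat − PEEP) = 445.0 / (18.9 − 4) = 445.0/14.9 = 29.866 mL/cmH2O.
τ = R × C = 24.001 × 0.02987 L/cmH2O = 0.7169 s.
Fraction remaining = e^(−Te/τ) = e^(−1.70/0.7169) = 0.09336.
Trapped volume = 445.0 × 0.09336 = 41.545 mL.

42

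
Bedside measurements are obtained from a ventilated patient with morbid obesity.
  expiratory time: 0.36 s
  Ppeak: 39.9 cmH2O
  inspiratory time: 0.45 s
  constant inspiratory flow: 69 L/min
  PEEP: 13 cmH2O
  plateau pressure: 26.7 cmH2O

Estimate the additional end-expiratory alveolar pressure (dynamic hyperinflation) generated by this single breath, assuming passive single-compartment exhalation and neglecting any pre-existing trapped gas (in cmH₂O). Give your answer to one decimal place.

6.0

Flow: 69 L/min ÷ 60 = 1.15 L/s.
Vt = flow × Ti = 1.15 L/s × 0.45 s × 1000 mL/L = 517.5 mL.
R = (PIP − Pplat)/V̇ = (39.9 − 26.7) / 1.15 = 13.2/1.15 = 11.478 cmH2O·s/L.
C = Vt/(Pplat − PEEP) = 517.5 / (26.7 − 13) = 517.5/13.7 = 37.774 mL/cmH2O.
τ = R × C = 11.478 × 0.03777 L/cmH2O = 0.4335 s.
Fraction remaining = e^(−Te/τ) = e^(−0.36/0.4335) = 0.4359; trapped volume = 517.5 × 0.4359 = 225.58 mL.
Additional alveolar pressure from trapping ≈ V_trapped / C = 225.58 / 37.774 = 5.972 cmH2O.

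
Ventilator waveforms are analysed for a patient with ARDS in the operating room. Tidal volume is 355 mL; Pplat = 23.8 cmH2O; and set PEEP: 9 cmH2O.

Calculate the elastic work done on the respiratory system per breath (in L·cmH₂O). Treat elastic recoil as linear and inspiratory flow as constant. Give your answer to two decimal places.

2.63

Elastic work ≈ ½ × (Pplat − PEEP) × Vt = 0.5 × (23.8 − 9) × 0.355 L = 0.5 × 14.8 × 0.355 = 2.627 L·cmH2O.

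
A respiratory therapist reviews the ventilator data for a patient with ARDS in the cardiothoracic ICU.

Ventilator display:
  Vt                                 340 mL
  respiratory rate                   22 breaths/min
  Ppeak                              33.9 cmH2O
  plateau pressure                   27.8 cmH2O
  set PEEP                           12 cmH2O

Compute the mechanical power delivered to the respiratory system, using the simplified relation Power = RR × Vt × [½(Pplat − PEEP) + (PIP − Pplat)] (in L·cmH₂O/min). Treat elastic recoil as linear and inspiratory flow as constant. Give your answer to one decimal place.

Per-breath work = Vt × [½(Pplat−PEEP) + (PIP−Pplat)] = 0.340 × [0.5×15.8 + 6.1] = 0.340 × 14.0 = 4.76 L·cmH2O.
Power = 22 × 4.76 = 104.72 L·cmH2O/min.

104.7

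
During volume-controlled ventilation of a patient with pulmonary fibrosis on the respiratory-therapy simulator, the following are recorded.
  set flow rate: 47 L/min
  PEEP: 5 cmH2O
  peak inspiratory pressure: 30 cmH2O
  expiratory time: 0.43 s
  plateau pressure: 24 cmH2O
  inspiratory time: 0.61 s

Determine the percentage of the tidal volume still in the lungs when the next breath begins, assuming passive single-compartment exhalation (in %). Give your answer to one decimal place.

10.7

Flow: 47 L/min ÷ 60 = 0.7833 L/s.
Vt = flow × Ti = 0.7833 L/s × 0.61 s × 1000 mL/L = 477.81 mL.
R = (PIP − Pplat)/V̇ = (30 − 24) / 0.7833 = 6.0/0.7833 = 7.66 cmH2O·s/L.
C = Vt/(Pplat − PEEP) = 477.81 / (24 − 5) = 477.81/19.0 = 25.148 mL/cmH2O.
τ = R × C = 7.66 × 0.02515 L/cmH2O = 0.1926 s.
Fraction remaining at end-expiration = e^(−Te/τ) = e^(−0.43/0.1926) = 0.1072 → 10.72%.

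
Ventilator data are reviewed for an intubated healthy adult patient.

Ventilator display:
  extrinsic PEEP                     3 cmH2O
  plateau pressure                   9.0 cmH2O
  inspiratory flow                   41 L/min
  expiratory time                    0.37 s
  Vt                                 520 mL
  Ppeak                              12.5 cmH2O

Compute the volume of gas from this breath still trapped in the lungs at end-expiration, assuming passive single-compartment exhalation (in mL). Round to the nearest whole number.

Flow: 41 L/min ÷ 60 = 0.6833 L/s.
R = (PIP − Pplat)/V̇ = (12.5 − 9.0) / 0.6833 = 3.5/0.6833 = 5.122 cmH2O·s/L.
C = Vt/(Pplat − PEEP) = 520.0 / (9.0 − 3) = 520.0/6.0 = 86.667 mL/cmH2O.
τ = R × C = 5.122 × 0.08667 L/cmH2O = 0.4439 s.
Fraction remaining = e^(−Te/τ) = e^(−0.37/0.4439) = 0.4345.
Trapped volume = 520.0 × 0.4345 = 225.94 mL.

226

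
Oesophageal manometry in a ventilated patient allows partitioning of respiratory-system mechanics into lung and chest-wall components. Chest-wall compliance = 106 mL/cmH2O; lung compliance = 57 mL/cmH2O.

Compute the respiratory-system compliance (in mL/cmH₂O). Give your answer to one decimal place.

Lung and chest wall are elastances in series: 1/Crs = 1/CL + 1/Ccw.
1/Crs = 1/57 + 1/106 = 0.02698.
Crs = 37.064 mL/cmH2O.

37.1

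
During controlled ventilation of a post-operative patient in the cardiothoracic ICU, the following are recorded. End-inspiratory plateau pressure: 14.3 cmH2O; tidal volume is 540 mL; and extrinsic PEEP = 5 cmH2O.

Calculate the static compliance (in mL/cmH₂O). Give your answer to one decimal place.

Cstat = Vt / (Pplat − PEEP) = 540 / (14.3 − 5) = 540 / 9.3 = 58.065 mL/cmH2O.

58.1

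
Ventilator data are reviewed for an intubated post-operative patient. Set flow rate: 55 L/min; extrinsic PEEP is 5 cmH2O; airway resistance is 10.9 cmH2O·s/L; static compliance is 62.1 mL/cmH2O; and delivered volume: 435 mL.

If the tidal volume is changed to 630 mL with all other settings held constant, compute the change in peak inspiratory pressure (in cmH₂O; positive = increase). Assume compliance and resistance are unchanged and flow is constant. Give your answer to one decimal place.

3.1

PIP = Vt/C + R·V̇ + PEEP (constant-flow equation of motion).
Only the elastic term changes: ΔPIP = ΔVt / C = (630 − 435) / 62.1 = 3.14 cmH2O.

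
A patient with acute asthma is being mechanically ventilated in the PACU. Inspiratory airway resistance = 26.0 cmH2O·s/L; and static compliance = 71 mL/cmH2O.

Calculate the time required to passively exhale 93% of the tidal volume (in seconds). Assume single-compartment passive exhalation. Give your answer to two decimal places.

τ = R × C = 26.0 × 71 mL/cmH2O = 26.0 × 0.071 L/cmH2O = 1.846 s.
Exhaled fraction f = 1 − e^(−t/τ) → t = −τ·ln(1 − f) = −1.846·ln(0.07) = 4.909 s.

4.91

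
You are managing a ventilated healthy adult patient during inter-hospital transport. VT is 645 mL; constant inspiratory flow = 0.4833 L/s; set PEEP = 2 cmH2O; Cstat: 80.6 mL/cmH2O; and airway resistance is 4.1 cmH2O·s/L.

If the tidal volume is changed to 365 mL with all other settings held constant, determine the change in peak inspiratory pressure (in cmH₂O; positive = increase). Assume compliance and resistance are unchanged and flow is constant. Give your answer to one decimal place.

-3.5

PIP = Vt/C + R·V̇ + PEEP (constant-flow equation of motion).
Only the elastic term changes: ΔPIP = ΔVt / C = (365 − 645) / 80.6 = -3.474 cmH2O.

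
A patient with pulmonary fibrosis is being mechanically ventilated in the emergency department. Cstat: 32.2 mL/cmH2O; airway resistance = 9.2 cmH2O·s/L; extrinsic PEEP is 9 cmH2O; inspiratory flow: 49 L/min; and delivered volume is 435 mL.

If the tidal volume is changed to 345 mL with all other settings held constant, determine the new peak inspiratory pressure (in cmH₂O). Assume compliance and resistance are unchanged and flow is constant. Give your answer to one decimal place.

27.2

Flow: 49 L/min ÷ 60 = 0.8167 L/s.
PIP = Vt/C + R·V̇ + PEEP (constant-flow equation of motion).
Only the elastic term changes: ΔPIP = ΔVt / C = (345 − 435) / 32.2 = -2.795 cmH2O.
Original PIP = 435/32.2 + 9.2×0.8167 + 9 = 30.023 cmH2O; new PIP = 30.023 + (-2.795) = 27.228 cmH2O.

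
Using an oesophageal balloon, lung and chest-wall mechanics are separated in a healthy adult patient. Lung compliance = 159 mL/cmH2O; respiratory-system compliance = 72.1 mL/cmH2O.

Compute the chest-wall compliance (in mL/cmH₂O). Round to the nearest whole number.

1/Ccw = 1/Crs − 1/CL.
1/Ccw = 1/72.1 − 1/159 = 0.00758.
Ccw = 131.93 mL/cmH2O.

132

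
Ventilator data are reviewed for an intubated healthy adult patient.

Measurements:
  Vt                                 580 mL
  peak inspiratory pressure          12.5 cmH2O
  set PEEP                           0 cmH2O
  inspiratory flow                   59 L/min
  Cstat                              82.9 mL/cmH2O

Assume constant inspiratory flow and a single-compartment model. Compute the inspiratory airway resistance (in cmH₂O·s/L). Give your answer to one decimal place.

5.6

Flow: 59 L/min ÷ 60 = 0.9833 L/s.
Equation of motion (constant flow): PIP = Vt/C + R·V̇ + PEEP.
R·V̇ = PIP − Vt/C − PEEP = 12.5 − 580/82.9 − 0 = 12.5 − 6.996 − 0 = 5.504 cmH2O.
R = 5.504 / 0.9833 = 5.597 cmH2O·s/L.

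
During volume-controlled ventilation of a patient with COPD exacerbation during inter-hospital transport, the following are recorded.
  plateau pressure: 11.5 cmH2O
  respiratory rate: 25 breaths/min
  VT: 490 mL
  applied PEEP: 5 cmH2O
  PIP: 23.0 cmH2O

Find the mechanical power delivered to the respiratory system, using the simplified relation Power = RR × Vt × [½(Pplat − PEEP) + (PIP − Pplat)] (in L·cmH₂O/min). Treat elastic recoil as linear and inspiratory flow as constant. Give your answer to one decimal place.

Per-breath work = Vt × [½(Pplat−PEEP) + (PIP−Pplat)] = 0.490 × [0.5×6.5 + 11.5] = 0.490 × 14.75 = 7.228 L·cmH2O.
Power = 25 × 7.228 = 180.7 L·cmH2O/min.

180.7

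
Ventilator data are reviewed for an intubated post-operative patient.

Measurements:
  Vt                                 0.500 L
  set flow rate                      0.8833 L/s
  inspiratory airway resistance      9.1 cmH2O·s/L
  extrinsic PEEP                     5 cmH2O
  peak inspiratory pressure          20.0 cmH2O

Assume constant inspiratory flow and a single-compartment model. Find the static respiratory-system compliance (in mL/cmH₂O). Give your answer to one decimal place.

71.8

Equation of motion (constant flow): PIP = Vt/C + R·V̇ + PEEP.
Vt/C = PIP − R·V̇ − PEEP = 20.0 − 9.1×0.8833 − 5 = 20.0 − 8.038 − 5 = 6.962 cmH2O.
C = Vt / 6.962 = 500 / 6.962 = 71.818 mL/cmH2O.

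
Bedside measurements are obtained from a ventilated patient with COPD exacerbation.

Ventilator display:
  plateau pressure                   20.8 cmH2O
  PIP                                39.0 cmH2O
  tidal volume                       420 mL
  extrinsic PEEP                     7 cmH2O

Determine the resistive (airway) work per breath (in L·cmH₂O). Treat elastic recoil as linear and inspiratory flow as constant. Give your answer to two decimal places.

With constant inspiratory flow the resistive pressure is constant at PIP − Pplat = 39.0 − 20.8 = 18.2 cmH2O, so resistive work = 18.2 × 0.420 = 7.644 L·cmH2O.

7.64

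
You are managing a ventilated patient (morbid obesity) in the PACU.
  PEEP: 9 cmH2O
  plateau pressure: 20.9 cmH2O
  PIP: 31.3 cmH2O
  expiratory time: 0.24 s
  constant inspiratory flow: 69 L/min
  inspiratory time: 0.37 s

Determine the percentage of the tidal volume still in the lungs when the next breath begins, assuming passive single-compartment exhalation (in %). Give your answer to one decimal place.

47.6

Flow: 69 L/min ÷ 60 = 1.15 L/s.
Vt = flow × Ti = 1.15 L/s × 0.37 s × 1000 mL/L = 425.5 mL.
R = (PIP − Pplat)/V̇ = (31.3 − 20.9) / 1.15 = 10.4/1.15 = 9.043 cmH2O·s/L.
C = Vt/(Pplat − PEEP) = 425.5 / (20.9 − 9) = 425.5/11.9 = 35.756 mL/cmH2O.
τ = R × C = 9.043 × 0.03576 L/cmH2O = 0.3234 s.
Fraction remaining at end-expiration = e^(−Te/τ) = e^(−0.24/0.3234) = 0.4761 → 47.61%.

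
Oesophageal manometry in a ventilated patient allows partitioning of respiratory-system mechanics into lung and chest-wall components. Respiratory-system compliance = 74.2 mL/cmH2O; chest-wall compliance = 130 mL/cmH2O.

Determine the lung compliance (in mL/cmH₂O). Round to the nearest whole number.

1/CL = 1/Crs − 1/Ccw.
1/CL = 1/74.2 − 1/130 = 0.005785.
CL = 172.86 mL/cmH2O.

173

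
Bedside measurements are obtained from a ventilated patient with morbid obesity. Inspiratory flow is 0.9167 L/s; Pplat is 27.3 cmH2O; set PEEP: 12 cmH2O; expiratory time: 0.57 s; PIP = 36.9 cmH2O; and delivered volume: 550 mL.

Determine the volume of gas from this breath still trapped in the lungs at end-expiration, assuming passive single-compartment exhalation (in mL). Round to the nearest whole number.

121

R = (PIP − Pplat)/V̇ = (36.9 − 27.3) / 0.9167 = 9.6/0.9167 = 10.472 cmH2O·s/L.
C = Vt/(Pplat − PEEP) = 550.0 / (27.3 − 12) = 550.0/15.3 = 35.948 mL/cmH2O.
τ = R × C = 10.472 × 0.03595 L/cmH2O = 0.3765 s.
Fraction remaining = e^(−Te/τ) = e^(−0.57/0.3765) = 0.22.
Trapped volume = 550.0 × 0.22 = 121.0 mL.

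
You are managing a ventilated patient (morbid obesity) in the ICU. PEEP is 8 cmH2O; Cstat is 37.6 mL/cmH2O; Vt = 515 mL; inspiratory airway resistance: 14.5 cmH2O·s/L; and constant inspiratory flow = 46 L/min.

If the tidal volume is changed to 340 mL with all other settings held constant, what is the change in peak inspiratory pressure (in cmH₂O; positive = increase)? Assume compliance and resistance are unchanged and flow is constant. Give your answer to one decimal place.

PIP = Vt/C + R·V̇ + PEEP (constant-flow equation of motion).
Only the elastic term changes: ΔPIP = ΔVt / C = (340 − 515) / 37.6 = -4.654 cmH2O.

-4.7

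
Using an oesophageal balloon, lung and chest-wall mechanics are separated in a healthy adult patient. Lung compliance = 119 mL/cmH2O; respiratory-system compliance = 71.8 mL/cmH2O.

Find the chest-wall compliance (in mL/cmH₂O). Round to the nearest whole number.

181

1/Ccw = 1/Crs − 1/CL.
1/Ccw = 1/71.8 − 1/119 = 0.005524.
Ccw = 181.03 mL/cmH2O.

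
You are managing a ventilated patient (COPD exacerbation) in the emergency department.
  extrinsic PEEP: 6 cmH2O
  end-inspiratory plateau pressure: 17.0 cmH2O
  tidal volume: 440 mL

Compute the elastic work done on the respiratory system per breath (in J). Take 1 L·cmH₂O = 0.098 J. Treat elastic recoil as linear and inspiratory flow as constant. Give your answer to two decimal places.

Elastic work ≈ ½ × (Pplat − PEEP) × Vt = 0.5 × (17.0 − 6) × 0.440 L = 0.5 × 11.0 × 0.440 = 2.42 L·cmH2O.
× 0.098 J/(L·cmH2O) → 0.2372 J.

0.24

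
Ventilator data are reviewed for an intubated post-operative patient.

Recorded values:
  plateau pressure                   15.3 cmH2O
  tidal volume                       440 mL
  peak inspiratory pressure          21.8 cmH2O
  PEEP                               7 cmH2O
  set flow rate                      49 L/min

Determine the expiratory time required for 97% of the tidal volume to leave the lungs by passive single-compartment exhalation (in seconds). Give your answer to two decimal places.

Flow: 49 L/min ÷ 60 = 0.8167 L/s.
R = (PIP − Pplat)/V̇ = (21.8 − 15.3) / 0.8167 = 6.5/0.8167 = 7.959 cmH2O·s/L.
C = Vt/(Pplat − PEEP) = 440.0 / (15.3 − 7) = 440.0/8.3 = 53.012 mL/cmH2O.
τ = R × C = 7.959 × 0.05301 L/cmH2O = 0.4219 s.
t = −τ·ln(1 − 0.97) = −0.4219·ln(0.03) = 1.479 s.

1.48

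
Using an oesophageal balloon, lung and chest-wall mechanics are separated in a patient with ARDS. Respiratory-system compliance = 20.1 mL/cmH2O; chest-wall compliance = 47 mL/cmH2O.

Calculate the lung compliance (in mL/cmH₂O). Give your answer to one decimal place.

35.1

1/CL = 1/Crs − 1/Ccw.
1/CL = 1/20.1 − 1/47 = 0.02847.
CL = 35.125 mL/cmH2O.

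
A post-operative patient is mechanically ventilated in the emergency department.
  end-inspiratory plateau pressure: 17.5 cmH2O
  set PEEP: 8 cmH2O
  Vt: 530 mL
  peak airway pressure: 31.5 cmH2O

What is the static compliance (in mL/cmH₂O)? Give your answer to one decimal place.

Cstat = Vt / (Pplat − PEEP) = 530 / (17.5 − 8) = 530 / 9.5 = 55.789 mL/cmH2O.

55.8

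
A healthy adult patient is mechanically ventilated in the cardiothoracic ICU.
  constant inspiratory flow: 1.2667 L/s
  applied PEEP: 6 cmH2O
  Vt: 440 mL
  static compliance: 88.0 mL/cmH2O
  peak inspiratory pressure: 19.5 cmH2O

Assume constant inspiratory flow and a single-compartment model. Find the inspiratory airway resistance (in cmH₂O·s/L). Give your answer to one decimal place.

Equation of motion (constant flow): PIP = Vt/C + R·V̇ + PEEP.
R·V̇ = PIP − Vt/C − PEEP = 19.5 − 440/88.0 − 6 = 19.5 − 5.0 − 6 = 8.5 cmH2O.
R = 8.5 / 1.2667 = 6.71 cmH2O·s/L.

6.7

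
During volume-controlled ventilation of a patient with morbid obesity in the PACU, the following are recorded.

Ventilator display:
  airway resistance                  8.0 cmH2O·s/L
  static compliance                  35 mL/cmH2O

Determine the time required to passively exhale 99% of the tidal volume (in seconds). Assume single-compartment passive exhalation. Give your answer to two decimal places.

1.29

τ = R × C = 8.0 × 35 mL/cmH2O = 8.0 × 0.035 L/cmH2O = 0.28 s.
Exhaled fraction f = 1 − e^(−t/τ) → t = −τ·ln(1 − f) = −0.28·ln(0.01) = 1.289 s.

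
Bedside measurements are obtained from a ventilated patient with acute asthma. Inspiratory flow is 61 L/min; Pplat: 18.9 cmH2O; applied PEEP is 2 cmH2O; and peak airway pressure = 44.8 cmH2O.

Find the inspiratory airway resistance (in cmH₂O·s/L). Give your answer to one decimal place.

Flow: 61 L/min ÷ 60 = 1.0167 L/s.
Raw = (PIP − Pplat) / flow = (44.8 − 18.9) / 1.0167 = 25.9 / 1.0167 = 25.475 cmH2O·s/L.

25.5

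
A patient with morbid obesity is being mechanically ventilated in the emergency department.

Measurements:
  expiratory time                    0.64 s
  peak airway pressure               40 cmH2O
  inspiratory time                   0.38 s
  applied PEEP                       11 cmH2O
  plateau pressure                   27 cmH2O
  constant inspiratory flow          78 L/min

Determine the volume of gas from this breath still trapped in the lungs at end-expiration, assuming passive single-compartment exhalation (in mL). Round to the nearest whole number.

Flow: 78 L/min ÷ 60 = 1.3 L/s.
Vt = flow × Ti = 1.3 L/s × 0.38 s × 1000 mL/L = 494.0 mL.
R = (PIP − Pplat)/V̇ = (40 − 27) / 1.3 = 13.0/1.3 = 10.0 cmH2O·s/L.
C = Vt/(Pplat − PEEP) = 494.0 / (27 − 11) = 494.0/16.0 = 30.875 mL/cmH2O.
τ = R × C = 10.0 × 0.03088 L/cmH2O = 0.3088 s.
Fraction remaining = e^(−Te/τ) = e^(−0.64/0.3088) = 0.1259.
Trapped volume = 494.0 × 0.1259 = 62.195 mL.

62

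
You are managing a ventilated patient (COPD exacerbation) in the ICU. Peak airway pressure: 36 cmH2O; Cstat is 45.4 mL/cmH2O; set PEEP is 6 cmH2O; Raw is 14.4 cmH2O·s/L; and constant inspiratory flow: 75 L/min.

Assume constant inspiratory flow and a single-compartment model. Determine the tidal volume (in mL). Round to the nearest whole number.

545

Flow: 75 L/min ÷ 60 = 1.25 L/s.
Equation of motion (constant flow): PIP = Vt/C + R·V̇ + PEEP.
Vt/C = PIP − R·V̇ − PEEP = 36 − 18.0 − 6 = 12.0 cmH2O.
Vt = C × 12.0 = 45.4 × 12.0 = 544.8 mL.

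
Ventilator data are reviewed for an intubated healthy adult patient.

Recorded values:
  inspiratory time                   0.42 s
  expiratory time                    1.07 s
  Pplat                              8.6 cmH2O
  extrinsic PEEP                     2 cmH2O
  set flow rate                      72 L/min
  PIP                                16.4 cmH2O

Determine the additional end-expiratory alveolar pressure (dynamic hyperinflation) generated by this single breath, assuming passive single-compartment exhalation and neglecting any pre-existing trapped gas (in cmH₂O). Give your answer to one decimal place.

0.8

Flow: 72 L/min ÷ 60 = 1.2 L/s.
Vt = flow × Ti = 1.2 L/s × 0.42 s × 1000 mL/L = 504.0 mL.
R = (PIP − Pplat)/V̇ = (16.4 − 8.6) / 1.2 = 7.8/1.2 = 6.5 cmH2O·s/L.
C = Vt/(Pplat − PEEP) = 504.0 / (8.6 − 2) = 504.0/6.6 = 76.364 mL/cmH2O.
τ = R × C = 6.5 × 0.07636 L/cmH2O = 0.4963 s.
Fraction remaining = e^(−Te/τ) = e^(−1.07/0.4963) = 0.1158; trapped volume = 504.0 × 0.1158 = 58.363 mL.
Additional alveolar pressure from trapping ≈ V_trapped / C = 58.363 / 76.364 = 0.7643 cmH2O.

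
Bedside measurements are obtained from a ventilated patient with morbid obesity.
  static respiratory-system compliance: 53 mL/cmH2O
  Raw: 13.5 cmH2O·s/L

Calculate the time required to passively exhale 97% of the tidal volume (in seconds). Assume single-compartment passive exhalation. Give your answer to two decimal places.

2.51

τ = R × C = 13.5 × 53 mL/cmH2O = 13.5 × 0.053 L/cmH2O = 0.7155 s.
Exhaled fraction f = 1 − e^(−t/τ) → t = −τ·ln(1 − f) = −0.7155·ln(0.03) = 2.509 s.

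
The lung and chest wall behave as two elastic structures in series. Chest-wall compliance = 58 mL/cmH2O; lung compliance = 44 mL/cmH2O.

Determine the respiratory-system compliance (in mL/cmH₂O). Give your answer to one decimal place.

25.0

Lung and chest wall are elastances in series: 1/Crs = 1/CL + 1/Ccw.
1/Crs = 1/44 + 1/58 = 0.03997.
Crs = 25.019 mL/cmH2O.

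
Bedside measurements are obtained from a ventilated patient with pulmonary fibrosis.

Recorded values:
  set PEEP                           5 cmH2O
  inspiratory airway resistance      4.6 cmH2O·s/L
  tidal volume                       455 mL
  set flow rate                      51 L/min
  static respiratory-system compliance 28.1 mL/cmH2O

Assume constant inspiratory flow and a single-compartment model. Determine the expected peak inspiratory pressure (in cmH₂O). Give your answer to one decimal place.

25.1

Flow: 51 L/min ÷ 60 = 0.85 L/s.
Equation of motion (constant flow): PIP = Vt/C + R·V̇ + PEEP.
PIP = 455/28.1 + 4.6×0.85 + 5 = 16.192 + 3.91 + 5 = 25.102 cmH2O.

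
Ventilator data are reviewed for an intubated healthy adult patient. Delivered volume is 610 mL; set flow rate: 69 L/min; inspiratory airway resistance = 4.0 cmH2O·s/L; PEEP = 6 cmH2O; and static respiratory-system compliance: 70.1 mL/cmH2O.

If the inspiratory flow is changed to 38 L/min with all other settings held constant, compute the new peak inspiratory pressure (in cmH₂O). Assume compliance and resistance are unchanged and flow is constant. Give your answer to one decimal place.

Flow: 69 L/min ÷ 60 = 1.15 L/s.
New flow: 38 L/min ÷ 60 = 0.6333 L/s.
PIP = Vt/C + R·V̇ + PEEP (constant-flow equation of motion).
Only the resistive term changes: ΔPIP = R × ΔV̇ = 4.0 × (0.6333 − 1.15) = 4.0 × -0.5167 = -2.067 cmH2O.
Original PIP = 610/70.1 + 4.0×1.15 + 6 = 19.302 cmH2O; new PIP = 19.302 + (-2.067) = 17.235 cmH2O.

17.2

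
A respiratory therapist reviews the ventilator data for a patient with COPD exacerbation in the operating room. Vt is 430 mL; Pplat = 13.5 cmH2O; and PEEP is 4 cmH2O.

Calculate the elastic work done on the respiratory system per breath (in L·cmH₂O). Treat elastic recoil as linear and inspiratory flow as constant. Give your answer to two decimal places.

Elastic work ≈ ½ × (Pplat − PEEP) × Vt = 0.5 × (13.5 − 4) × 0.430 L = 0.5 × 9.5 × 0.430 = 2.043 L·cmH2O.

2.04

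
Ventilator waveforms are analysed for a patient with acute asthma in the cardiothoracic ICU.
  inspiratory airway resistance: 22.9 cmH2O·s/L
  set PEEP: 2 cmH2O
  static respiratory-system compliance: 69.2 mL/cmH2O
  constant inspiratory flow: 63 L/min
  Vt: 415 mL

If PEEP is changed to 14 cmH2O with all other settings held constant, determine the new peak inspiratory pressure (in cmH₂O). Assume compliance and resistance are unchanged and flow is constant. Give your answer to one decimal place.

Flow: 63 L/min ÷ 60 = 1.05 L/s.
PIP = Vt/C + R·V̇ + PEEP (constant-flow equation of motion).
Only the baseline term changes: ΔPIP = ΔPEEP = 14 − 2 = 12.0 cmH2O.
Original PIP = 415/69.2 + 22.9×1.05 + 2 = 32.042 cmH2O; new PIP = 32.042 + (12.0) = 44.042 cmH2O.

44.0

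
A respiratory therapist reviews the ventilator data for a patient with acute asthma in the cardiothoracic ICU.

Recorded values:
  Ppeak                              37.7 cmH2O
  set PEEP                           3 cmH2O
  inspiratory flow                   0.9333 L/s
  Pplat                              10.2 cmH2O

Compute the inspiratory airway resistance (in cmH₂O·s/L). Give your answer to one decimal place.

29.5

Raw = (PIP − Pplat) / flow = (37.7 − 10.2) / 0.9333 = 27.5 / 0.9333 = 29.465 cmH2O·s/L.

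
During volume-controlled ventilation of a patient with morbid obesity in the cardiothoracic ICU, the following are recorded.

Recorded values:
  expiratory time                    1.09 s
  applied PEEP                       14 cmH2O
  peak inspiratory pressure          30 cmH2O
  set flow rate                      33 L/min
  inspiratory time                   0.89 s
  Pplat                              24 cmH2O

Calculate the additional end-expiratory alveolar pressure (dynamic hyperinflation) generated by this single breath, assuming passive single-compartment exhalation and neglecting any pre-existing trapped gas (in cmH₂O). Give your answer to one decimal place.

Flow: 33 L/min ÷ 60 = 0.55 L/s.
Vt = flow × Ti = 0.55 L/s × 0.89 s × 1000 mL/L = 489.5 mL.
R = (PIP − Pplat)/V̇ = (30 − 24) / 0.55 = 6.0/0.55 = 10.909 cmH2O·s/L.
C = Vt/(Pplat − PEEP) = 489.5 / (24 − 14) = 489.5/10.0 = 48.95 mL/cmH2O.
τ = R × C = 10.909 × 0.04895 L/cmH2O = 0.534 s.
Fraction remaining = e^(−Te/τ) = e^(−1.09/0.534) = 0.1299; trapped volume = 489.5 × 0.1299 = 63.586 mL.
Additional alveolar pressure from trapping ≈ V_trapped / C = 63.586 / 48.95 = 1.299 cmH2O.

1.3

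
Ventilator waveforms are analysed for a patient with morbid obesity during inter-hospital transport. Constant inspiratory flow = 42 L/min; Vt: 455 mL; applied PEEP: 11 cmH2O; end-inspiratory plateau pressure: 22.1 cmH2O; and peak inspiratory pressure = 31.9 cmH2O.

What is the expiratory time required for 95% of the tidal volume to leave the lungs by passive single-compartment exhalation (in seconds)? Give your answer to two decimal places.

1.72

Flow: 42 L/min ÷ 60 = 0.7 L/s.
R = (PIP − Pplat)/V̇ = (31.9 − 22.1) / 0.7 = 9.8/0.7 = 14.0 cmH2O·s/L.
C = Vt/(Pplat − PEEP) = 455.0 / (22.1 − 11) = 455.0/11.1 = 40.991 mL/cmH2O.
τ = R × C = 14.0 × 0.04099 L/cmH2O = 0.5739 s.
t = −τ·ln(1 − 0.95) = −0.5739·ln(0.05) = 1.719 s.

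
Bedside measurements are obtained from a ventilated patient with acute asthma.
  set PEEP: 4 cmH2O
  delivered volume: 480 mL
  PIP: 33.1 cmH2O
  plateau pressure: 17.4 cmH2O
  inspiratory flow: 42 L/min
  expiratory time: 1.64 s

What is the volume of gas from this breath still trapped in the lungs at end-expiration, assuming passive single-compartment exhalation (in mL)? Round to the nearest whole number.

62

Flow: 42 L/min ÷ 60 = 0.7 L/s.
R = (PIP − Pplat)/V̇ = (33.1 − 17.4) / 0.7 = 15.7/0.7 = 22.429 cmH2O·s/L.
C = Vt/(Pplat − PEEP) = 480.0 / (17.4 − 4) = 480.0/13.4 = 35.821 mL/cmH2O.
τ = R × C = 22.429 × 0.03582 L/cmH2O = 0.8034 s.
Fraction remaining = e^(−Te/τ) = e^(−1.64/0.8034) = 0.1299.
Trapped volume = 480.0 × 0.1299 = 62.352 mL.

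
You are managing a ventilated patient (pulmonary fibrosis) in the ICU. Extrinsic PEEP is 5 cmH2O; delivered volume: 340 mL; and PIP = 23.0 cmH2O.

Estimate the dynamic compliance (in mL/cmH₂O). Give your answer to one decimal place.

18.9

Dynamic compliance = Vt / (PIP − PEEP) = 340 / (23.0 − 5) = 340 / 18.0 = 18.889 mL/cmH2O.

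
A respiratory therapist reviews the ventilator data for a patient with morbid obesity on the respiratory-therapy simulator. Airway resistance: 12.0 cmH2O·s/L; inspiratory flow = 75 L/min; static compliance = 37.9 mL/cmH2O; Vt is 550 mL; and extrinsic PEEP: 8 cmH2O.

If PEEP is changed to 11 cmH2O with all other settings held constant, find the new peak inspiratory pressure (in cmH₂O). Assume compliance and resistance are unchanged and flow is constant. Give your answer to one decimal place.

Flow: 75 L/min ÷ 60 = 1.25 L/s.
PIP = Vt/C + R·V̇ + PEEP (constant-flow equation of motion).
Only the baseline term changes: ΔPIP = ΔPEEP = 11 − 8 = 3.0 cmH2O.
Original PIP = 550/37.9 + 12.0×1.25 + 8 = 37.512 cmH2O; new PIP = 37.512 + (3.0) = 40.512 cmH2O.

40.5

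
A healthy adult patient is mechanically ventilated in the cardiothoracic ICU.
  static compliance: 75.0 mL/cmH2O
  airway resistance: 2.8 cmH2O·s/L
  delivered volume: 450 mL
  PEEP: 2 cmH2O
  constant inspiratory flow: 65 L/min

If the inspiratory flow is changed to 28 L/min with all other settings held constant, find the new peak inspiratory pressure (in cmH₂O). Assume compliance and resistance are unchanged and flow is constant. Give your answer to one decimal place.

9.3

Flow: 65 L/min ÷ 60 = 1.0833 L/s.
New flow: 28 L/min ÷ 60 = 0.4667 L/s.
PIP = Vt/C + R·V̇ + PEEP (constant-flow equation of motion).
Only the resistive term changes: ΔPIP = R × ΔV̇ = 2.8 × (0.4667 − 1.0833) = 2.8 × -0.6166 = -1.726 cmH2O.
Original PIP = 450/75.0 + 2.8×1.0833 + 2 = 11.033 cmH2O; new PIP = 11.033 + (-1.726) = 9.307 cmH2O.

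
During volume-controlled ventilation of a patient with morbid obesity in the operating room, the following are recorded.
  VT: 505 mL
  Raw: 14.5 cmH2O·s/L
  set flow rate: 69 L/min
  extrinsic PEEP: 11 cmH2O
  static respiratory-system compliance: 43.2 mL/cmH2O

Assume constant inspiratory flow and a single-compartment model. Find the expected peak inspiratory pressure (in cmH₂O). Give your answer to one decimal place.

Flow: 69 L/min ÷ 60 = 1.15 L/s.
Equation of motion (constant flow): PIP = Vt/C + R·V̇ + PEEP.
PIP = 505/43.2 + 14.5×1.15 + 11 = 11.69 + 16.675 + 11 = 39.365 cmH2O.

39.4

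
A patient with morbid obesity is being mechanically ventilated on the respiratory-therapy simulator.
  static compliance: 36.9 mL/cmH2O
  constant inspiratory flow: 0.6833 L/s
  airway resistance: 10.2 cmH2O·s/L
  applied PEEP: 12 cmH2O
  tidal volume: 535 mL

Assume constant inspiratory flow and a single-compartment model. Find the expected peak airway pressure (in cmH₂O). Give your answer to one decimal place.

Equation of motion (constant flow): PIP = Vt/C + R·V̇ + PEEP.
PIP = 535/36.9 + 10.2×0.6833 + 12 = 14.499 + 6.97 + 12 = 33.469 cmH2O.

33.5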